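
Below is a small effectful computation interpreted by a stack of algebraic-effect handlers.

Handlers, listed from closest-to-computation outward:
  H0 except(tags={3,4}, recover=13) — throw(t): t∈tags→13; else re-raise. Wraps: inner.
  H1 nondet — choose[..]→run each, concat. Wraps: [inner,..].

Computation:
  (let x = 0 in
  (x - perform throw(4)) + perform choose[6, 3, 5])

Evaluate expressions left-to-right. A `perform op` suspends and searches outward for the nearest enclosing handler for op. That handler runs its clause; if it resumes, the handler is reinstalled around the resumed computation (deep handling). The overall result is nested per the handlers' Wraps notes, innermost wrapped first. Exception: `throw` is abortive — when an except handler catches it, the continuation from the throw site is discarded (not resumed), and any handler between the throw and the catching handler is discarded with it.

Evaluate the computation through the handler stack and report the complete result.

Step-by-step:
throw(4) @ H0 caught ⇒ 13
H1 returns [13]
= [13]

Answer: [13]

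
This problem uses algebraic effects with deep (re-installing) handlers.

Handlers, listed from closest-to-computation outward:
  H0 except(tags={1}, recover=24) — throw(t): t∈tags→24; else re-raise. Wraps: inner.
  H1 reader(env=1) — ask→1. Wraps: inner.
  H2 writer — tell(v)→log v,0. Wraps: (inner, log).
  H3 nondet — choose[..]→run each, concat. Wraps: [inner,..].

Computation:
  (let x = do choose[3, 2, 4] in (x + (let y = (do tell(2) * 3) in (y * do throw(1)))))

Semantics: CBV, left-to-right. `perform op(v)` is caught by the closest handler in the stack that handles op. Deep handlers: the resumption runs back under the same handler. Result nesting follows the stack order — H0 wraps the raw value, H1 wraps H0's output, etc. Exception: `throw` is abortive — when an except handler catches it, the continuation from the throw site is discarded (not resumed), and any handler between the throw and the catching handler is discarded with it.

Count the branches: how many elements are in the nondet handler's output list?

Evaluation trace:
choose[3, 2, 4] @ H3
  branch[0] choose=3:
    tell(2) @ H2 ⇒ log+=2
    throw(1) @ H0 caught ⇒ 24
    H1 returns 24
    H2 returns (24, (2))
    H3 returns [(24, (2))]
  branch[1] choose=2:
    tell(2) @ H2 ⇒ log+=2
    throw(1) @ H0 caught ⇒ 24
    H1 returns 24
    H2 returns (24, (2))
    H3 returns [(24, (2))]
  branch[2] choose=4:
    tell(2) @ H2 ⇒ log+=2
    throw(1) @ H0 caught ⇒ 24
    H1 returns 24
    H2 returns (24, (2))
    H3 returns [(24, (2))]
= [(24, (2)), (24, (2)), (24, (2))]

Answer: 3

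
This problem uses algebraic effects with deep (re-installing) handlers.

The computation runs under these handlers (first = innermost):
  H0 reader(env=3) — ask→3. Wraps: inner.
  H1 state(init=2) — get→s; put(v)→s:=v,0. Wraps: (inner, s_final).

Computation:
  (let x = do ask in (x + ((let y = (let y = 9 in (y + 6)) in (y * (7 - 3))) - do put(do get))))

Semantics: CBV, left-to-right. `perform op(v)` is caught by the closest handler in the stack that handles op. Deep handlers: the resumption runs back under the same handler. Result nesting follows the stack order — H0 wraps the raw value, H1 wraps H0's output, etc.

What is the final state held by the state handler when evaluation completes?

Answer: 2

Working:
ask @ H0 ⇒ 3
get @ H1 ⇒ 2
put(2) @ H1 ⇒ s:=2
H0 returns 63
H1 returns (63, 2)
= (63, 2)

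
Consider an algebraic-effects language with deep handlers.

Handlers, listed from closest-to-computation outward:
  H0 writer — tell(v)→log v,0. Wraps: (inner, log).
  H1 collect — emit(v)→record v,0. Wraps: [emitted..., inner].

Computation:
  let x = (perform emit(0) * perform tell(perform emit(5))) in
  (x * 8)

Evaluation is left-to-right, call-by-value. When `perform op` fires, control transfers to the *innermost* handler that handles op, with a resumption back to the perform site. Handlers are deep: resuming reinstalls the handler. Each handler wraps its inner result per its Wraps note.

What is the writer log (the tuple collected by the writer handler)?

Answer: (0)

Evaluation trace:
emit(0) @ H1 ⇒ out+=0
emit(5) @ H1 ⇒ out+=5
tell(0) @ H0 ⇒ log+=0
H0 returns (0, (0))
H1 returns [0, 5, (0, (0))]
= [0, 5, (0, (0))]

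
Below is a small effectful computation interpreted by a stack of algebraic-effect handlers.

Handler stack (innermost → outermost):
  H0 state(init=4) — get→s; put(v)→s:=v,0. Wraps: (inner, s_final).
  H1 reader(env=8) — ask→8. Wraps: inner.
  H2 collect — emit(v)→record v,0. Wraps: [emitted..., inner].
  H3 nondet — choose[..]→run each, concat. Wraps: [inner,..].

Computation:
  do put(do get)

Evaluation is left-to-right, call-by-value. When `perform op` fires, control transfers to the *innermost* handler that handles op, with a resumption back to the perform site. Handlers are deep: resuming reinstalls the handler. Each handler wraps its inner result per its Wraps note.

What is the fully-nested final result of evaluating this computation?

Step-by-step:
get @ H0 ⇒ 4
put(4) @ H0 ⇒ s:=4
H0 returns (0, 4)
H1 returns (0, 4)
H2 returns [(0, 4)]
H3 returns [[(0, 4)]]
= [[(0, 4)]]

Answer: [[(0, 4)]]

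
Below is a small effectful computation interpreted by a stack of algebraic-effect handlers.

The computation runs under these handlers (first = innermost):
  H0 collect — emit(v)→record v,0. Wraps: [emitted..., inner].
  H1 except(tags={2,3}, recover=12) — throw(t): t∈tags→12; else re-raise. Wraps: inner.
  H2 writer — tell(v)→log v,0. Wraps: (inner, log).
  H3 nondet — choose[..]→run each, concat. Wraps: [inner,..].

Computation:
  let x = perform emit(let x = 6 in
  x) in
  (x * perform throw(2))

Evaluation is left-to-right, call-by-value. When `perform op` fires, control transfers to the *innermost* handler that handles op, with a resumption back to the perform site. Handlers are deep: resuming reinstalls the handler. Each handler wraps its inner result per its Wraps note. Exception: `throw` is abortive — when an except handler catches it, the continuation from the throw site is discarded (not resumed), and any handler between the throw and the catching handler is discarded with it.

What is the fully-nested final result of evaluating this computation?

Evaluation trace:
emit(6) @ H0 ⇒ out+=6
throw(2) @ H1 caught ⇒ 12
H2 returns (12, ())
H3 returns [(12, ())]
= [(12, ())]

Answer: [(12, ())]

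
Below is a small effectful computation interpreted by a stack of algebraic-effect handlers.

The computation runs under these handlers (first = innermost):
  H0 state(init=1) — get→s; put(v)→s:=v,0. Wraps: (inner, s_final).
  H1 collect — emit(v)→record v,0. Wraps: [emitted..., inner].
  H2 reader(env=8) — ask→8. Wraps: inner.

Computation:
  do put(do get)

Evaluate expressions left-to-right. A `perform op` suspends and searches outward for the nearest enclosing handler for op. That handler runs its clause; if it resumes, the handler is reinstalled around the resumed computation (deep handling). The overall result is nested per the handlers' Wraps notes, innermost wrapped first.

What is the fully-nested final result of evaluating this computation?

Evaluation trace:
get @ H0 ⇒ 1
put(1) @ H0 ⇒ s:=1
H0 returns (0, 1)
H1 returns [(0, 1)]
H2 returns [(0, 1)]
= [(0, 1)]

Answer: [(0, 1)]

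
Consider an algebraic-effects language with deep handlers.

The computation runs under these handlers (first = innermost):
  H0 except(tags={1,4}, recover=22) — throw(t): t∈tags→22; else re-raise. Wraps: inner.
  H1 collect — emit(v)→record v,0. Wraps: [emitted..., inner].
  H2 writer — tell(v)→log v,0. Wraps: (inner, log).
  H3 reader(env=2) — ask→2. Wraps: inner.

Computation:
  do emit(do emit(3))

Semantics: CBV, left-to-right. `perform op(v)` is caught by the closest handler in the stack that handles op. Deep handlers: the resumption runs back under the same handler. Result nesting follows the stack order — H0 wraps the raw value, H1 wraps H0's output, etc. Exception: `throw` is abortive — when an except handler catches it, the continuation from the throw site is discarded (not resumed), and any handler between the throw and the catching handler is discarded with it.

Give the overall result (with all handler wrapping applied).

Working:
emit(3) @ H1 ⇒ out+=3
emit(0) @ H1 ⇒ out+=0
H0 returns 0
H1 returns [3, 0, 0]
H2 returns ([3, 0, 0], ())
H3 returns ([3, 0, 0], ())
= ([3, 0, 0], ())

Answer: ([3, 0, 0], ())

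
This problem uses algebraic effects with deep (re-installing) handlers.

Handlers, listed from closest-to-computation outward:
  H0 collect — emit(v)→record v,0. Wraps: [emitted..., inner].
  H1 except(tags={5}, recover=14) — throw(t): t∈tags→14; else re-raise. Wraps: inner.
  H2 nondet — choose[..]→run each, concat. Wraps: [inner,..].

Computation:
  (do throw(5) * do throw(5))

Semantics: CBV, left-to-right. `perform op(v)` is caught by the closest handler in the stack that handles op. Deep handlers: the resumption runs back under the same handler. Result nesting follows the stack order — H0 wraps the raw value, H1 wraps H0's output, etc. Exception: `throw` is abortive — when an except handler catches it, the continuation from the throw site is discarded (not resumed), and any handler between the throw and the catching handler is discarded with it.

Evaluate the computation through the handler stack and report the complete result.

Answer: [14]

Evaluation trace:
throw(5) @ H1 caught ⇒ 14
H2 returns [14]
= [14]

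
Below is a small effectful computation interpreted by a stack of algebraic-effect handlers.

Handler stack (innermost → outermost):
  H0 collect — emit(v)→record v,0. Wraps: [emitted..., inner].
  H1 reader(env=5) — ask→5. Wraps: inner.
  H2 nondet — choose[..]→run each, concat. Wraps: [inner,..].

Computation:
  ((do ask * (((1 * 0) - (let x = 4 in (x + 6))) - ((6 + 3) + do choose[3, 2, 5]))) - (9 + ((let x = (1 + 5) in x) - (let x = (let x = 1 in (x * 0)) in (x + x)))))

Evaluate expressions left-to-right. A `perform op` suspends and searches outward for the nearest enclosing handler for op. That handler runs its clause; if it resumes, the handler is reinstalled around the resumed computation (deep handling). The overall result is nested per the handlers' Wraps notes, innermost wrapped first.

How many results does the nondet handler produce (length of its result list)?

Step-by-step:
ask @ H1 ⇒ 5
choose[3, 2, 5] @ H2
  branch[0] choose=3:
    H0 returns [-125]
    H1 returns [-125]
    H2 returns [[-125]]
  branch[1] choose=2:
    H0 returns [-120]
    H1 returns [-120]
    H2 returns [[-120]]
  branch[2] choose=5:
    H0 returns [-135]
    H1 returns [-135]
    H2 returns [[-135]]
= [[-125], [-120], [-135]]

Answer: 3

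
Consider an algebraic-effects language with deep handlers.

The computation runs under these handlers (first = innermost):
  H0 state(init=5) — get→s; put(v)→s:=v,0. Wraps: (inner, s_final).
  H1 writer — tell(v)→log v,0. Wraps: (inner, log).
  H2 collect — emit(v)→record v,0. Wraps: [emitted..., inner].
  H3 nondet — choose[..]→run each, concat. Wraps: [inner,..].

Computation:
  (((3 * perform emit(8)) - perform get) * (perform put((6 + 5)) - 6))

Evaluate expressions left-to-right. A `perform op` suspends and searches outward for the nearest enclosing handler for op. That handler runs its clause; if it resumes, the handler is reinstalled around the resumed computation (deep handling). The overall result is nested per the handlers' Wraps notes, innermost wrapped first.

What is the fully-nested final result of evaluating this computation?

Answer: [[8, ((30, 11), ())]]

Working:
emit(8) @ H2 ⇒ out+=8
get @ H0 ⇒ 5
put(11) @ H0 ⇒ s:=11
H0 returns (30, 11)
H1 returns ((30, 11), ())
H2 returns [8, ((30, 11), ())]
H3 returns [[8, ((30, 11), ())]]
= [[8, ((30, 11), ())]]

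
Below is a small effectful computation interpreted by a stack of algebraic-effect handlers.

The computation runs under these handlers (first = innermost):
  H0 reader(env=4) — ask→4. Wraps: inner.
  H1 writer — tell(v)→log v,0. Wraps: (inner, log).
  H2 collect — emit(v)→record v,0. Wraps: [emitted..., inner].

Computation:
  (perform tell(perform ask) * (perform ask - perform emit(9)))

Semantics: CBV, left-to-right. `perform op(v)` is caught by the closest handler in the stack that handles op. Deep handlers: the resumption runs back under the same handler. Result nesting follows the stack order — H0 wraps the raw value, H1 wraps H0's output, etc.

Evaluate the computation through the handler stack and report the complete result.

Step-by-step:
ask @ H0 ⇒ 4
tell(4) @ H1 ⇒ log+=4
ask @ H0 ⇒ 4
emit(9) @ H2 ⇒ out+=9
H0 returns 0
H1 returns (0, (4))
H2 returns [9, (0, (4))]
= [9, (0, (4))]

Answer: [9, (0, (4))]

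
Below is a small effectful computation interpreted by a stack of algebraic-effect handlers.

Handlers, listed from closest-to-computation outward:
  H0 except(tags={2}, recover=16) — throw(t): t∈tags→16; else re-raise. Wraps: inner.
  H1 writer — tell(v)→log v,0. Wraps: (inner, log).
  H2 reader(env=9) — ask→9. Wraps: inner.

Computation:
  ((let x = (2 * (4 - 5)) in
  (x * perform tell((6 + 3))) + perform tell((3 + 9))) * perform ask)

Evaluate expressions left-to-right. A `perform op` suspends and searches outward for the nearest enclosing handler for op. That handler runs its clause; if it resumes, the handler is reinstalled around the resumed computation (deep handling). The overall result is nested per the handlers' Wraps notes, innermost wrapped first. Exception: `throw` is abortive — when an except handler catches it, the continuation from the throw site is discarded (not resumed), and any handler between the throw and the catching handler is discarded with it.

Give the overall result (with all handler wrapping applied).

Answer: (0, (9, 12))

Step-by-step:
tell(9) @ H1 ⇒ log+=9
tell(12) @ H1 ⇒ log+=12
ask @ H2 ⇒ 9
H0 returns 0
H1 returns (0, (9, 12))
H2 returns (0, (9, 12))
= (0, (9, 12))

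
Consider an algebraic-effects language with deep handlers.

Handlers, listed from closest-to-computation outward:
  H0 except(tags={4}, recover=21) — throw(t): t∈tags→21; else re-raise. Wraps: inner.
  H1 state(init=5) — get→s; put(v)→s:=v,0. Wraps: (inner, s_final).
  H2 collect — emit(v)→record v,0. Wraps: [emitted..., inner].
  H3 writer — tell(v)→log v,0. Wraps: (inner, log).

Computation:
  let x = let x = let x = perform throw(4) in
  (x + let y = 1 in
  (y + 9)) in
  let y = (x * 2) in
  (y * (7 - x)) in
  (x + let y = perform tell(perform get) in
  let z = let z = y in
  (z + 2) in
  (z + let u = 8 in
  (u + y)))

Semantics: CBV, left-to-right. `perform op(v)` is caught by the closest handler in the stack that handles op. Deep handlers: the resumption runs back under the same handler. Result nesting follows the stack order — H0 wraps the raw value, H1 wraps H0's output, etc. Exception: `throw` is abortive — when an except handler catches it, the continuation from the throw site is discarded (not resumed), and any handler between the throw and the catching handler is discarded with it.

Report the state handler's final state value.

Working:
throw(4) @ H0 caught ⇒ 21
H1 returns (21, 5)
H2 returns [(21, 5)]
H3 returns ([(21, 5)], ())
= ([(21, 5)], ())

Answer: 5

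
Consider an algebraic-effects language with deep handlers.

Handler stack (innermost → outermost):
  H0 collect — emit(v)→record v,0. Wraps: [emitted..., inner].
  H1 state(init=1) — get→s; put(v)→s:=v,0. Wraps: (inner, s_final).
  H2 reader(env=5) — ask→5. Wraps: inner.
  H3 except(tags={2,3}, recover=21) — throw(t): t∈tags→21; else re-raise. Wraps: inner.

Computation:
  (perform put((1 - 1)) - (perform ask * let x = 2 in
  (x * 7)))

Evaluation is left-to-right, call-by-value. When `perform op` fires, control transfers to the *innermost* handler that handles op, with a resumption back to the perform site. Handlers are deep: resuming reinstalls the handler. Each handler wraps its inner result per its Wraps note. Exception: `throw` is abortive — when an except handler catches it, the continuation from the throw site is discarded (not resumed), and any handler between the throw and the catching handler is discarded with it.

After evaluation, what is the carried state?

Step-by-step:
put(0) @ H1 ⇒ s:=0
ask @ H2 ⇒ 5
H0 returns [-70]
H1 returns ([-70], 0)
H2 returns ([-70], 0)
H3 returns ([-70], 0)
= ([-70], 0)

Answer: 0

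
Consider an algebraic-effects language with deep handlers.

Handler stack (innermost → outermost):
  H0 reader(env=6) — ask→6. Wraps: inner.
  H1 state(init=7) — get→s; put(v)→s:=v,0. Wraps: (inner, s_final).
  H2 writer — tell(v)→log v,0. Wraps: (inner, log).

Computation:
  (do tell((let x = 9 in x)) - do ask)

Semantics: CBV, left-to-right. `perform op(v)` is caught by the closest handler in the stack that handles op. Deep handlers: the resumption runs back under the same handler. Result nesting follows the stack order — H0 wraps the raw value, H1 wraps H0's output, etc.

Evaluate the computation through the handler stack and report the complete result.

Evaluation trace:
tell(9) @ H2 ⇒ log+=9
ask @ H0 ⇒ 6
H0 returns -6
H1 returns (-6, 7)
H2 returns ((-6, 7), (9))
= ((-6, 7), (9))

Answer: ((-6, 7), (9))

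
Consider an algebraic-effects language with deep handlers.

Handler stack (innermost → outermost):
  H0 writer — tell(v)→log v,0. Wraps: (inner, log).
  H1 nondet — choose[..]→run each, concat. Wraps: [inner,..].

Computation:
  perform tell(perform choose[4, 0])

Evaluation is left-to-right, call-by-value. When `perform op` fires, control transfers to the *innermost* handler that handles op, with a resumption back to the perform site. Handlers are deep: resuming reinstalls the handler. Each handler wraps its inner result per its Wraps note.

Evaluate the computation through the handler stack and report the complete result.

Evaluation trace:
choose[4, 0] @ H1
  branch[0] choose=4:
    tell(4) @ H0 ⇒ log+=4
    H0 returns (0, (4))
    H1 returns [(0, (4))]
  branch[1] choose=0:
    tell(0) @ H0 ⇒ log+=0
    H0 returns (0, (0))
    H1 returns [(0, (0))]
= [(0, (4)), (0, (0))]

Answer: [(0, (4)), (0, (0))]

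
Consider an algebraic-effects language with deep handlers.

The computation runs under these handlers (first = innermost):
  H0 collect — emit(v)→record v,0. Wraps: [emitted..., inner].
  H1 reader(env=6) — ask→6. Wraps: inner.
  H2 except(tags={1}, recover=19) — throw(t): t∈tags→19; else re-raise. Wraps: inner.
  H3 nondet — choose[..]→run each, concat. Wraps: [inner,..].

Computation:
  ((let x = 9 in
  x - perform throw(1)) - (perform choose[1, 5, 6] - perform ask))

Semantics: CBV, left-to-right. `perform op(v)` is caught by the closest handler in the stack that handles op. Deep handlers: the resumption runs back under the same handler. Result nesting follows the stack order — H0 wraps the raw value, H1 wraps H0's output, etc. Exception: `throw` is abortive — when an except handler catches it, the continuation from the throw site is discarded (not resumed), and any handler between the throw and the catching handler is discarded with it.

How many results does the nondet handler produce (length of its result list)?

Step-by-step:
throw(1) @ H2 caught ⇒ 19
H3 returns [19]
= [19]

Answer: 1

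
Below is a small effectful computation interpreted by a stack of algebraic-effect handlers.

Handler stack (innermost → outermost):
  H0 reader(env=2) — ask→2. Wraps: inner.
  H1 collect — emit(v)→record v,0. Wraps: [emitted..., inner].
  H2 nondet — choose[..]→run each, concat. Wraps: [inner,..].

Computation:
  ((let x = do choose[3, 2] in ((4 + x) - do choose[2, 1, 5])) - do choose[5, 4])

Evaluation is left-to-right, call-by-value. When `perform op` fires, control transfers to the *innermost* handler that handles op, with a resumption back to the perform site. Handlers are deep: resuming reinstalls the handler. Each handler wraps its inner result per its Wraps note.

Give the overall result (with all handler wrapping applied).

Answer: [[0], [1], [1], [2], [-3], [-2], [-1], [0], [0], [1], [-4], [-3]]

Evaluation trace:
choose[3, 2] @ H2
  branch[0] choose=3:
    choose[2, 1, 5] @ H2
      branch[0] choose=2:
        choose[5, 4] @ H2
          branch[0] choose=5:
            H0 returns 0
            H1 returns [0]
            H2 returns [[0]]
          branch[1] choose=4:
            H0 returns 1
            H1 returns [1]
            H2 returns [[1]]
      branch[1] choose=1:
        choose[5, 4] @ H2
          branch[0] choose=5:
            H0 returns 1
            H1 returns [1]
            H2 returns [[1]]
          branch[1] choose=4:
            H0 returns 2
            H1 returns [2]
            H2 returns [[2]]
      branch[2] choose=5:
        choose[5, 4] @ H2
          branch[0] choose=5:
            H0 returns -3
            H1 returns [-3]
            H2 returns [[-3]]
          branch[1] choose=4:
            H0 returns -2
            H1 returns [-2]
            H2 returns [[-2]]
  branch[1] choose=2:
    choose[2, 1, 5] @ H2
      branch[0] choose=2:
        choose[5, 4] @ H2
          branch[0] choose=5:
            H0 returns -1
            H1 returns [-1]
            H2 returns [[-1]]
          branch[1] choose=4:
            H0 returns 0
            H1 returns [0]
            H2 returns [[0]]
      branch[1] choose=1:
        choose[5, 4] @ H2
          branch[0] choose=5:
            H0 returns 0
            H1 returns [0]
            H2 returns [[0]]
          branch[1] choose=4:
            H0 returns 1
            H1 returns [1]
            H2 returns [[1]]
      branch[2] choose=5:
        choose[5, 4] @ H2
          branch[0] choose=5:
            H0 returns -4
            H1 returns [-4]
            H2 returns [[-4]]
          branch[1] choose=4:
            H0 returns -3
            H1 returns [-3]
            H2 returns [[-3]]
= [[0], [1], [1], [2], [-3], [-2], [-1], [0], [0], [1], [-4], [-3]]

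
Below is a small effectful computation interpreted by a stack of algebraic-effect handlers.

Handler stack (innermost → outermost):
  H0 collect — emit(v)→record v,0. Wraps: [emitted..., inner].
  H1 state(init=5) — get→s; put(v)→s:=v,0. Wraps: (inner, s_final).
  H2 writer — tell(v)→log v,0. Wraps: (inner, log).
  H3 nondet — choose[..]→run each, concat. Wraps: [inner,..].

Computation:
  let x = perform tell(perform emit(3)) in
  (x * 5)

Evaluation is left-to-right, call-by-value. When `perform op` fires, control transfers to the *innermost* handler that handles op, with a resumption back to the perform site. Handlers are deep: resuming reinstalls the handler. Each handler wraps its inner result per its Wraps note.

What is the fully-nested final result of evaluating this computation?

Answer: [(([3, 0], 5), (0))]

Working:
emit(3) @ H0 ⇒ out+=3
tell(0) @ H2 ⇒ log+=0
H0 returns [3, 0]
H1 returns ([3, 0], 5)
H2 returns (([3, 0], 5), (0))
H3 returns [(([3, 0], 5), (0))]
= [(([3, 0], 5), (0))]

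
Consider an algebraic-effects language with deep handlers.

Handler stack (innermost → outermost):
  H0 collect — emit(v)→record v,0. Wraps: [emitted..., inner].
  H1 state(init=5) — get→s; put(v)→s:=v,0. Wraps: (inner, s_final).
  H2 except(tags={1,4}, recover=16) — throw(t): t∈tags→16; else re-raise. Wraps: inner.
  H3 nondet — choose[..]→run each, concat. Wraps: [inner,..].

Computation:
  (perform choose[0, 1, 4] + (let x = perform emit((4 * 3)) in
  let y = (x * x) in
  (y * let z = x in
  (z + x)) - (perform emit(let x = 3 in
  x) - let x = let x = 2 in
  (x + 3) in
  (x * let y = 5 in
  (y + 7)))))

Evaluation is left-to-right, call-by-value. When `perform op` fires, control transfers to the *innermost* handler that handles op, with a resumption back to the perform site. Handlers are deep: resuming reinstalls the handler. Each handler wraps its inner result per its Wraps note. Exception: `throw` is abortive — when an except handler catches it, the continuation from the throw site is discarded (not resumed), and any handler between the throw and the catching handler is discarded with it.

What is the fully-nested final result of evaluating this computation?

Step-by-step:
choose[0, 1, 4] @ H3
  branch[0] choose=0:
    emit(12) @ H0 ⇒ out+=12
    emit(3) @ H0 ⇒ out+=3
    H0 returns [12, 3, 60]
    H1 returns ([12, 3, 60], 5)
    H2 returns ([12, 3, 60], 5)
    H3 returns [([12, 3, 60], 5)]
  branch[1] choose=1:
    emit(12) @ H0 ⇒ out+=12
    emit(3) @ H0 ⇒ out+=3
    H0 returns [12, 3, 61]
    H1 returns ([12, 3, 61], 5)
    H2 returns ([12, 3, 61], 5)
    H3 returns [([12, 3, 61], 5)]
  branch[2] choose=4:
    emit(12) @ H0 ⇒ out+=12
    emit(3) @ H0 ⇒ out+=3
    H0 returns [12, 3, 64]
    H1 returns ([12, 3, 64], 5)
    H2 returns ([12, 3, 64], 5)
    H3 returns [([12, 3, 64], 5)]
= [([12, 3, 60], 5), ([12, 3, 61], 5), ([12, 3, 64], 5)]

Answer: [([12, 3, 60], 5), ([12, 3, 61], 5), ([12, 3, 64], 5)]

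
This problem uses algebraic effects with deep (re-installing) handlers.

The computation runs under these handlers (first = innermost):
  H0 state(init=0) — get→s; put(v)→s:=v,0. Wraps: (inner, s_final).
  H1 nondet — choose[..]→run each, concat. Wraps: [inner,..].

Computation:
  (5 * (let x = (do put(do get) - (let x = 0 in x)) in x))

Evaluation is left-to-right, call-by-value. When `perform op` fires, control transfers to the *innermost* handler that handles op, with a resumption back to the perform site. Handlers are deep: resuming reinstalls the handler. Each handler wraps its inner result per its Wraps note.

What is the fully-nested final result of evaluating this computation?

Answer: [(0, 0)]

Evaluation trace:
get @ H0 ⇒ 0
put(0) @ H0 ⇒ s:=0
H0 returns (0, 0)
H1 returns [(0, 0)]
= [(0, 0)]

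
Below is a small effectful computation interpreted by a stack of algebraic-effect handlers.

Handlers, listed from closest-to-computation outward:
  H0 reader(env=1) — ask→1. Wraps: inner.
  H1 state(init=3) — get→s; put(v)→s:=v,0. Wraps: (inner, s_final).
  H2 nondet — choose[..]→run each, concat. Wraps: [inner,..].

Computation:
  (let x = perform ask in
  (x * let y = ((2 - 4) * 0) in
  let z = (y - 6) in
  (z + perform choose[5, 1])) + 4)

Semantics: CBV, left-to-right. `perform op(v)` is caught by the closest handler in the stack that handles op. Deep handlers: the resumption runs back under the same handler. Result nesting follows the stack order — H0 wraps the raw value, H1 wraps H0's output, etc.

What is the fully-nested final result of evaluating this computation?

Answer: [(3, 3), (-1, 3)]

Step-by-step:
ask @ H0 ⇒ 1
choose[5, 1] @ H2
  branch[0] choose=5:
    H0 returns 3
    H1 returns (3, 3)
    H2 returns [(3, 3)]
  branch[1] choose=1:
    H0 returns -1
    H1 returns (-1, 3)
    H2 returns [(-1, 3)]
= [(3, 3), (-1, 3)]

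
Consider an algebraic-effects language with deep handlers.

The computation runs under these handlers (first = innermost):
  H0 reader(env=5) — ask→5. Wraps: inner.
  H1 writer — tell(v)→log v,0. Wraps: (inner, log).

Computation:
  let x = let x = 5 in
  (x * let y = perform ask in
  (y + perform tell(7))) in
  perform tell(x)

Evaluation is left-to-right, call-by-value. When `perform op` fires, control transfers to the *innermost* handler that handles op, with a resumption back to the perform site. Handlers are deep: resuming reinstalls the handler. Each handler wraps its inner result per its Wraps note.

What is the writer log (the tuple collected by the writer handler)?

Evaluation trace:
ask @ H0 ⇒ 5
tell(7) @ H1 ⇒ log+=7
tell(25) @ H1 ⇒ log+=25
H0 returns 0
H1 returns (0, (7, 25))
= (0, (7, 25))

Answer: (7, 25)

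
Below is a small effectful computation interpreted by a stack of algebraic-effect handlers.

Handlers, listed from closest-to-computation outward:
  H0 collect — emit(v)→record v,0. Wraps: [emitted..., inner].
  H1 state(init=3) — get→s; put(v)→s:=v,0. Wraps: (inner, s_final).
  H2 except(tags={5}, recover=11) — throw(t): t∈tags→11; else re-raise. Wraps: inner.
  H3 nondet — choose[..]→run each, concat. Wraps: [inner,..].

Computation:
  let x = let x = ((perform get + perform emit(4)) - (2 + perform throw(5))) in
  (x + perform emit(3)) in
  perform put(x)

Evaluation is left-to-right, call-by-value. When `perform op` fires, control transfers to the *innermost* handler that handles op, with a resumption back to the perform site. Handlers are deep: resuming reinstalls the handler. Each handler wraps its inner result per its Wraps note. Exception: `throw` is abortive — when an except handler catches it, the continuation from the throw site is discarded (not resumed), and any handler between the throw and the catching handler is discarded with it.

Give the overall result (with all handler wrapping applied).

Working:
get @ H1 ⇒ 3
emit(4) @ H0 ⇒ out+=4
throw(5) @ H2 caught ⇒ 11
H3 returns [11]
= [11]

Answer: [11]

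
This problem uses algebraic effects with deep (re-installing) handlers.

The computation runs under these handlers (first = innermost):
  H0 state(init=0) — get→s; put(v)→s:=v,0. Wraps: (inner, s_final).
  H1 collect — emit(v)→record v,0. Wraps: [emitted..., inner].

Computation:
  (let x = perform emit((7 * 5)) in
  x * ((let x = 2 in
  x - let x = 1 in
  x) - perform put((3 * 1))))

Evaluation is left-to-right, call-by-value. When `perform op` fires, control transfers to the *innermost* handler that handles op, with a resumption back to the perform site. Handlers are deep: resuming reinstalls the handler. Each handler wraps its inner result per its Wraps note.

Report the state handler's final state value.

Answer: 3

Evaluation trace:
emit(35) @ H1 ⇒ out+=35
put(3) @ H0 ⇒ s:=3
H0 returns (0, 3)
H1 returns [35, (0, 3)]
= [35, (0, 3)]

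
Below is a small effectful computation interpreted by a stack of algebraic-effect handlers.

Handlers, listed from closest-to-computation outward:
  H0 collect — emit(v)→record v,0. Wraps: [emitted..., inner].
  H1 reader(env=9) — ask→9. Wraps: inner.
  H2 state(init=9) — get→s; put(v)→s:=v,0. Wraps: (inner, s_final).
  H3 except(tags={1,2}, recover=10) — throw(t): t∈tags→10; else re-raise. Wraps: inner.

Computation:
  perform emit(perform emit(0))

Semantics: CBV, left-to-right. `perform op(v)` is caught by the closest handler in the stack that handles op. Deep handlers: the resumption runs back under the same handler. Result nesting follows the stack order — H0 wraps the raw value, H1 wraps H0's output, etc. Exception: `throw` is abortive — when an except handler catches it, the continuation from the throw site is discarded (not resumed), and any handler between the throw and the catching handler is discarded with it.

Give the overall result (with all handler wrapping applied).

Working:
emit(0) @ H0 ⇒ out+=0
emit(0) @ H0 ⇒ out+=0
H0 returns [0, 0, 0]
H1 returns [0, 0, 0]
H2 returns ([0, 0, 0], 9)
H3 returns ([0, 0, 0], 9)
= ([0, 0, 0], 9)

Answer: ([0, 0, 0], 9)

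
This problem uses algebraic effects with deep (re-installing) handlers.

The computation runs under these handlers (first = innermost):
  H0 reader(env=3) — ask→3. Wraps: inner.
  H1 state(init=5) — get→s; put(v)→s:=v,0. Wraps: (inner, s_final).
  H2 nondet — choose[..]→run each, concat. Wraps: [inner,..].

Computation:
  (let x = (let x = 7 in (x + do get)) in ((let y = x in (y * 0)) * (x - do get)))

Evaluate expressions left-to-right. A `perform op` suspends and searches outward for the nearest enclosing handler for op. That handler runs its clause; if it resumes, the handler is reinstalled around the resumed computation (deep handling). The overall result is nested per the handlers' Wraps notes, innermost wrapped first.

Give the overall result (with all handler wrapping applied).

Evaluation trace:
get @ H1 ⇒ 5
get @ H1 ⇒ 5
H0 returns 0
H1 returns (0, 5)
H2 returns [(0, 5)]
= [(0, 5)]

Answer: [(0, 5)]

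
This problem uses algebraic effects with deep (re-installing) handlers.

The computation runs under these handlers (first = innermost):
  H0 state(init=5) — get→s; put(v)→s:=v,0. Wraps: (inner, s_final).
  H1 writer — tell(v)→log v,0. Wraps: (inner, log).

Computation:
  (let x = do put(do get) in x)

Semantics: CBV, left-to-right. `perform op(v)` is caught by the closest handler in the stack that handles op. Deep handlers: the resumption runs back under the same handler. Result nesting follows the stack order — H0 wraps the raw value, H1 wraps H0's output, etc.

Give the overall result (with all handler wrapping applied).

Working:
get @ H0 ⇒ 5
put(5) @ H0 ⇒ s:=5
H0 returns (0, 5)
H1 returns ((0, 5), ())
= ((0, 5), ())

Answer: ((0, 5), ())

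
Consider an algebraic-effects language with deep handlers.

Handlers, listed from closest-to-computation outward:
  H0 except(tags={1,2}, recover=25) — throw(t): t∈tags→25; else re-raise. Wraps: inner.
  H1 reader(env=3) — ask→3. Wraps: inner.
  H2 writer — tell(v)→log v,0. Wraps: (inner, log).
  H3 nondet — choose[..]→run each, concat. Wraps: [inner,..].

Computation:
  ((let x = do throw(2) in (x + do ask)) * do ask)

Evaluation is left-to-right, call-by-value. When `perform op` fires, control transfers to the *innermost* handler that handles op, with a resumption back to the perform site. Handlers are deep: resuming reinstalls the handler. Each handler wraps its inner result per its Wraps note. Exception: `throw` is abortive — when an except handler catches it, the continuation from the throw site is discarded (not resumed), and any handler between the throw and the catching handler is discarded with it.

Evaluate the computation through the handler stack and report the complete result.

Evaluation trace:
throw(2) @ H0 caught ⇒ 25
H1 returns 25
H2 returns (25, ())
H3 returns [(25, ())]
= [(25, ())]

Answer: [(25, ())]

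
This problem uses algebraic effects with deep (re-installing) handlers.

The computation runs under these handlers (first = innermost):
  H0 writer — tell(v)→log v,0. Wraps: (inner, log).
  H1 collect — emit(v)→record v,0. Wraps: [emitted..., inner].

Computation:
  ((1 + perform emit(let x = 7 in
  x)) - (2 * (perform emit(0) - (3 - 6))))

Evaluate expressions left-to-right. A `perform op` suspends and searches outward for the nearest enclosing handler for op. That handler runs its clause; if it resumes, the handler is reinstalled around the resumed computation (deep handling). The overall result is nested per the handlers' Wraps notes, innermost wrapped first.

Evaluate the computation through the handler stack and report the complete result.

Answer: [7, 0, (-5, ())]

Working:
emit(7) @ H1 ⇒ out+=7
emit(0) @ H1 ⇒ out+=0
H0 returns (-5, ())
H1 returns [7, 0, (-5, ())]
= [7, 0, (-5, ())]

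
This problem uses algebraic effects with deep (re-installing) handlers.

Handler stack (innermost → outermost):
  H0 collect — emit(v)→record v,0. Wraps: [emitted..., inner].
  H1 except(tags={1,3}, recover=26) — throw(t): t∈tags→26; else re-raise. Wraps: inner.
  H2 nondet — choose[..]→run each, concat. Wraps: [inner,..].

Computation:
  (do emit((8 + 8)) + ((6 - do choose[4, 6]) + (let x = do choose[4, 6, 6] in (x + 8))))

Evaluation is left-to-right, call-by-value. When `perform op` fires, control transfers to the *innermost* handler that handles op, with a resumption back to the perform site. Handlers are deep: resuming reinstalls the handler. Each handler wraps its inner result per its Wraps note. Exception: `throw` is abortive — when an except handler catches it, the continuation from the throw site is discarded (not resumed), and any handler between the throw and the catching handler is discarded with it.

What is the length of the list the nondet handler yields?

Answer: 6

Working:
emit(16) @ H0 ⇒ out+=16
choose[4, 6] @ H2
  branch[0] choose=4:
    choose[4, 6, 6] @ H2
      branch[0] choose=4:
        H0 returns [16, 14]
        H1 returns [16, 14]
        H2 returns [[16, 14]]
      branch[1] choose=6:
        H0 returns [16, 16]
        H1 returns [16, 16]
        H2 returns [[16, 16]]
      branch[2] choose=6:
        H0 returns [16, 16]
        H1 returns [16, 16]
        H2 returns [[16, 16]]
  branch[1] choose=6:
    choose[4, 6, 6] @ H2
      branch[0] choose=4:
        H0 returns [16, 12]
        H1 returns [16, 12]
        H2 returns [[16, 12]]
      branch[1] choose=6:
        H0 returns [16, 14]
        H1 returns [16, 14]
        H2 returns [[16, 14]]
      branch[2] choose=6:
        H0 returns [16, 14]
        H1 returns [16, 14]
        H2 returns [[16, 14]]
= [[16, 14], [16, 16], [16, 16], [16, 12], [16, 14], [16, 14]]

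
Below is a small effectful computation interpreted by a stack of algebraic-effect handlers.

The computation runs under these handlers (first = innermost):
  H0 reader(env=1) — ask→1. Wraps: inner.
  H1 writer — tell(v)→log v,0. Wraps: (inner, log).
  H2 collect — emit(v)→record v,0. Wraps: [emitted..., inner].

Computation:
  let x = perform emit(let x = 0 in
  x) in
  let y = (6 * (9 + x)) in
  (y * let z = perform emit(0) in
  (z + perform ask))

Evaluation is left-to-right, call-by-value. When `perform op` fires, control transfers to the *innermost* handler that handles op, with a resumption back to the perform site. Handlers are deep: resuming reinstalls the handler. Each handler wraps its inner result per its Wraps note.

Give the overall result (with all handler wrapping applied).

Answer: [0, 0, (54, ())]

Evaluation trace:
emit(0) @ H2 ⇒ out+=0
emit(0) @ H2 ⇒ out+=0
ask @ H0 ⇒ 1
H0 returns 54
H1 returns (54, ())
H2 returns [0, 0, (54, ())]
= [0, 0, (54, ())]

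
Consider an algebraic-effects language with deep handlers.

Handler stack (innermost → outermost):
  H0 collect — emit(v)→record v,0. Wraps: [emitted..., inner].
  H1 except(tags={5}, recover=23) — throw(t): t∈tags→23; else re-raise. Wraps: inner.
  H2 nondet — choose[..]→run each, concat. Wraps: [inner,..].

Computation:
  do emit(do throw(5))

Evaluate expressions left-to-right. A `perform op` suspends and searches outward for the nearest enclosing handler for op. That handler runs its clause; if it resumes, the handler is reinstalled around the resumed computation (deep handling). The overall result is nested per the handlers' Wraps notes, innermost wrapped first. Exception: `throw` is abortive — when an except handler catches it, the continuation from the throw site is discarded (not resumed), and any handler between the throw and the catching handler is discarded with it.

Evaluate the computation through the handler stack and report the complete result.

Answer: [23]

Evaluation trace:
throw(5) @ H1 caught ⇒ 23
H2 returns [23]
= [23]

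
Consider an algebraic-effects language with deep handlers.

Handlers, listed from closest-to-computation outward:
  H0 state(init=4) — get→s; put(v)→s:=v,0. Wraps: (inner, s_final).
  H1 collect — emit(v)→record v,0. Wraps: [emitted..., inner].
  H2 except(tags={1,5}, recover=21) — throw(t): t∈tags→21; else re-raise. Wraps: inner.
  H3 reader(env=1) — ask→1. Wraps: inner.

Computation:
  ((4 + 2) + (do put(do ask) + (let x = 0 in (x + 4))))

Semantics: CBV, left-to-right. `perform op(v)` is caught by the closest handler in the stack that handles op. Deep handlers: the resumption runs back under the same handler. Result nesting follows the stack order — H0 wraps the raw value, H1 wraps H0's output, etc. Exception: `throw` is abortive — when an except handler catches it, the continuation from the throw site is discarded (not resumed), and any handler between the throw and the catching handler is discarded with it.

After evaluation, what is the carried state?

Step-by-step:
ask @ H3 ⇒ 1
put(1) @ H0 ⇒ s:=1
H0 returns (10, 1)
H1 returns [(10, 1)]
H2 returns [(10, 1)]
H3 returns [(10, 1)]
= [(10, 1)]

Answer: 1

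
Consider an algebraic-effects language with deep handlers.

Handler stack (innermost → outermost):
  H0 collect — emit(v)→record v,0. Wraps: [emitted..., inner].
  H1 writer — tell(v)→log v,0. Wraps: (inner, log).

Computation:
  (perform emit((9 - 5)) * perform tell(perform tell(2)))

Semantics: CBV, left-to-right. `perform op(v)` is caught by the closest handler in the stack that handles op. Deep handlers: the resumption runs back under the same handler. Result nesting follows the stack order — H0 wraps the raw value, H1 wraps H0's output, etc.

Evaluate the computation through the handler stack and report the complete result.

Evaluation trace:
emit(4) @ H0 ⇒ out+=4
tell(2) @ H1 ⇒ log+=2
tell(0) @ H1 ⇒ log+=0
H0 returns [4, 0]
H1 returns ([4, 0], (2, 0))
= ([4, 0], (2, 0))

Answer: ([4, 0], (2, 0))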